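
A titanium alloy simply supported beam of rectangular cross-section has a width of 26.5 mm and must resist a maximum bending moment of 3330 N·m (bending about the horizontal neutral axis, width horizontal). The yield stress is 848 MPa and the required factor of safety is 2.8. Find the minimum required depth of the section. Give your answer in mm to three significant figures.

σ_allow = 848/2.8 = 302.9 MPa.
For a rectangular section σ = 6M/(bh²), so h² = 6M/(b σ_allow) = 6×3330000/(26.5×302.9) = 2489 mm².
h = 49.89 mm.

h = 49.9 mm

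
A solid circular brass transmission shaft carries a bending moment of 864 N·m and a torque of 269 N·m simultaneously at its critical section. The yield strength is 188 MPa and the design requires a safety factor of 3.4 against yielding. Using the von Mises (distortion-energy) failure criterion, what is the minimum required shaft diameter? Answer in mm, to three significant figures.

σ_allow = σ_y/n = 188/3.4 = 55.29 MPa.
For a solid shaft σ_b = 32M/(πd³) and τ = 16T/(πd³), so the von Mises stress is σ' = (16/πd³)·√(4M²+3T²).
√(4M²+3T²) = √(4×(864000)² + 3×(269000)²) = 1.790×10^6 N·mm.
d³ = 16×1.790×10^6/(π×55.29) = 164800 mm³.
d = 54.83 mm.

d = 54.8 mm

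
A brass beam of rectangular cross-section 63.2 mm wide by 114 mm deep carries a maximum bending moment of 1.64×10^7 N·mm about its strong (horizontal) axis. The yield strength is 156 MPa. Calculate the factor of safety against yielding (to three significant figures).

n = 1.30

Section modulus S = bh²/6 = 63.2×114²/6 = 136900 mm³.
σ = M/S = 1.6400×10^7/136900 = 119.8 MPa.
n = 156/119.8 = 1.302.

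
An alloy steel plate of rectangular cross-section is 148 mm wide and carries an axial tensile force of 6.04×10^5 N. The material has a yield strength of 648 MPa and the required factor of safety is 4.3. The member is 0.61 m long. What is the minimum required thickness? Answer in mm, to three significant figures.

σ_allow = 648/4.3 = 150.7 MPa.
Required area A = F/σ_allow = 604000/150.7 = 4008 mm².
t = A/w = 4008/148 = 27.08 mm.

t = 27.1 mm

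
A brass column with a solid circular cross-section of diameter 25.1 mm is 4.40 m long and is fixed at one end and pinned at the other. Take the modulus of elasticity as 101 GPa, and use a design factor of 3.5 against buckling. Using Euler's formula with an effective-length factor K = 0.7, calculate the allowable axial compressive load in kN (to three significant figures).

P_allow = 0.585 kN

I = πd⁴/64 = π×25.1⁴/64 = 19480 mm⁴.
Effective length L_e = KL = 0.7×4.40 m = 3080 mm.
Euler critical load P_cr = π²EI/L_e² = π²×101000×19480/3080² = 2047 N.
P_allow = P_cr/n = 2047/3.5 = 584.9 N.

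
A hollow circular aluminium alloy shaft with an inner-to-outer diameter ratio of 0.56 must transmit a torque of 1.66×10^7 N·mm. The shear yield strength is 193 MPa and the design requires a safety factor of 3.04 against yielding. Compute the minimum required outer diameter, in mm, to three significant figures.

τ_allow = 193/3.04 = 63.49 MPa.
For a hollow shaft τ = 16T/[πd_o³(1−k⁴)] with k = 0.56, so 1−k⁴ = 0.9017.
d_o³ = 16T/[π τ_allow (1−k⁴)] = 16×1.6600×10^7/(π×63.49×0.9017) = 1.477×10^6 mm³.
d_o = 113.9 mm.

d_o = 114 mm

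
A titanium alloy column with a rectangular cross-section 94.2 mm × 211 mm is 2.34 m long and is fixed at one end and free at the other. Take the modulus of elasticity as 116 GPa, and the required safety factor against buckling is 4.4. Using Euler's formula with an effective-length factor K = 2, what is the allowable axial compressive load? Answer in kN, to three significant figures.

P_allow = 175 kN

Buckling occurs about the weak axis: I_min = h·b³/12 = 211×94.2³/12 = 1.470×10^7 mm⁴ (b = 94.2 mm is the smaller dimension).
Effective length L_e = KL = 2×2.34 m = 4680 mm.
Euler critical load P_cr = π²EI/L_e² = π²×116000×1.470×10^7/4680² = 768300 N.
P_allow = P_cr/n = 768300/4.4 = 174600 N.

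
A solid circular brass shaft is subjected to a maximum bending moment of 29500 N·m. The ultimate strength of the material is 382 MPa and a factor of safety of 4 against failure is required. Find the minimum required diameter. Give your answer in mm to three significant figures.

σ_allow = 382/4 = 95.50 MPa.
For a solid circular section σ = 32M/(πd³), so d³ = 32M/(π σ_allow) = 32×2.9500×10^7/(π×95.50) = 3.146×10^6 mm³.
d = 146.5 mm.

d = 147 mm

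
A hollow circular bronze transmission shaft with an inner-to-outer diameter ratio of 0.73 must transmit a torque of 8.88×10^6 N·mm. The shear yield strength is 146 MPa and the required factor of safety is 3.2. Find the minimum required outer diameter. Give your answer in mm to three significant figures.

τ_allow = 146/3.2 = 45.62 MPa.
For a hollow shaft τ = 16T/[πd_o³(1−k⁴)] with k = 0.73, so 1−k⁴ = 0.7160.
d_o³ = 16T/[π τ_allow (1−k⁴)] = 16×8880000/(π×45.62×0.7160) = 1.384×10^6 mm³.
d_o = 111.5 mm.

d_o = 111 mm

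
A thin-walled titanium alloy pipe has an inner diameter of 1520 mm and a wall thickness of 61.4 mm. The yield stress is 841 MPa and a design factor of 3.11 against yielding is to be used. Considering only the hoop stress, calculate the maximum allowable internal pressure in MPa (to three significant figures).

p_allow = 21.8 MPa

σ_allow = 841/3.11 = 270.4 MPa.
σ_h = pD/(2t) → p_allow = 2σ_allow t/D = 2×270.4×61.4/1520 = 21.85 MPa.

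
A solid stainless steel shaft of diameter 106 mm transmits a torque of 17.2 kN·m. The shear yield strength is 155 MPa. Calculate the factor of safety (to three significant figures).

τ = 16T/(πd³) = 16×1.7200×10^7/(π×106³) = 73.55 MPa.
n = τ_limit/τ = 155/73.55 = 2.107.

n = 2.11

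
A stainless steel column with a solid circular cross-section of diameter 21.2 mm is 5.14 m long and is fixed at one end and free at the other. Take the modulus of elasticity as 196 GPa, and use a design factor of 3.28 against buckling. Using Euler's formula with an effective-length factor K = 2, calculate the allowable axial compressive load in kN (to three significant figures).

P_allow = 0.0553 kN

I = πd⁴/64 = π×21.2⁴/64 = 9915 mm⁴.
Effective length L_e = KL = 2×5.14 m = 10280 mm.
Euler critical load P_cr = π²EI/L_e² = π²×196000×9915/10280² = 181.5 N.
P_allow = P_cr/n = 181.5/3.28 = 55.34 N.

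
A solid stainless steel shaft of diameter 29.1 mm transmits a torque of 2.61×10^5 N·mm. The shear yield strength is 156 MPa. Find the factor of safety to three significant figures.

n = 2.89

τ = 16T/(πd³) = 16×261000/(π×29.1³) = 53.94 MPa.
n = τ_limit/τ = 156/53.94 = 2.892.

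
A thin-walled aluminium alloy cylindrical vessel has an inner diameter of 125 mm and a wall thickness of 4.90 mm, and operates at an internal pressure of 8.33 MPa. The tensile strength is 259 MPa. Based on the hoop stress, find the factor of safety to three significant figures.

n = 2.44

σ_h = pD/(2t) = 8.33×125/(2×4.90) = 106.2 MPa.
n = 259/106.2 = 2.438.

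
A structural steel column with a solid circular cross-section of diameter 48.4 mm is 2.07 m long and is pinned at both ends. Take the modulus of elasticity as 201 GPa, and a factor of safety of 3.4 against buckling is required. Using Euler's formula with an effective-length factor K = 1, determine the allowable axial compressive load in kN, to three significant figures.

I = πd⁴/64 = π×48.4⁴/64 = 269400 mm⁴.
Effective length L_e = KL = 1×2.07 m = 2070 mm.
Euler critical load P_cr = π²EI/L_e² = π²×201000×269400/2070² = 124700 N.
P_allow = P_cr/n = 124700/3.4 = 36680 N.

P_allow = 36.7 kN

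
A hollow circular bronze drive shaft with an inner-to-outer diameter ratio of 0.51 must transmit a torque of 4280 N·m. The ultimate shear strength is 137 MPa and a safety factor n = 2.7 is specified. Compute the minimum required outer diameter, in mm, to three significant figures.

d_o = 77.2 mm

τ_allow = 137/2.7 = 50.74 MPa.
For a hollow shaft τ = 16T/[πd_o³(1−k⁴)] with k = 0.51, so 1−k⁴ = 0.9323.
d_o³ = 16T/[π τ_allow (1−k⁴)] = 16×4280000/(π×50.74×0.9323) = 460800 mm³.
d_o = 77.24 mm.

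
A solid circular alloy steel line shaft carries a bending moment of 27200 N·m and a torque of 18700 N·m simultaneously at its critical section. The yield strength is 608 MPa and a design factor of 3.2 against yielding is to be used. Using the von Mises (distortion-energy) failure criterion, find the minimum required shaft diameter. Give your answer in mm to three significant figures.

d = 119 mm

σ_allow = σ_y/n = 608/3.2 = 190.0 MPa.
For a solid shaft σ_b = 32M/(πd³) and τ = 16T/(πd³), so the von Mises stress is σ' = (16/πd³)·√(4M²+3T²).
√(4M²+3T²) = √(4×(2.720×10^7)² + 3×(1.870×10^7)²) = 6.331×10^7 N·mm.
d³ = 16×6.331×10^7/(π×190.0) = 1.697×10^6 mm³.
d = 119.3 mm.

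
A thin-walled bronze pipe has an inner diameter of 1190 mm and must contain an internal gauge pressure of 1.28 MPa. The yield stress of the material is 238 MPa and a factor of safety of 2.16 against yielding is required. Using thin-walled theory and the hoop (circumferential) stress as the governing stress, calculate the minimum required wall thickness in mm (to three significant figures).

t = 6.91 mm

σ_allow = 238/2.16 = 110.2 MPa.
Hoop stress σ_h = pD/(2t), so t = pD/(2σ_allow) = 1.28×1190/(2×110.2) = 6.912 mm.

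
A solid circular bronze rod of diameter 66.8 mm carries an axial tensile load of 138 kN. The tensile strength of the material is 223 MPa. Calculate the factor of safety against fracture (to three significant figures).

A = πd²/4 = 3505 mm².
σ = F/A = 138000/3505 = 39.38 MPa.
n = 223/39.38 = 5.663.

n = 5.66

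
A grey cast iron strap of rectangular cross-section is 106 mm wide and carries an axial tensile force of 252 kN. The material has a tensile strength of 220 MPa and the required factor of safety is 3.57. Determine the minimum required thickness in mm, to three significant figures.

t = 38.6 mm

σ_allow = 220/3.57 = 61.62 MPa.
Required area A = F/σ_allow = 252000/61.62 = 4089 mm².
t = A/w = 4089/106 = 38.58 mm.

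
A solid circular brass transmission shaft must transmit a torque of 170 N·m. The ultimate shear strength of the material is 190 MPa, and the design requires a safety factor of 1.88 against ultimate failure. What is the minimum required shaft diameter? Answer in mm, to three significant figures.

Allowable shear stress τ_allow = 190/1.88 = 101.1 MPa.
For a solid shaft τ = 16T/(πd³), so d³ = 16T/(π τ_allow) = 16×170000/(π×101.1) = 8567 mm³.
d = (8567)^(1/3) = 20.46 mm.

d = 20.5 mm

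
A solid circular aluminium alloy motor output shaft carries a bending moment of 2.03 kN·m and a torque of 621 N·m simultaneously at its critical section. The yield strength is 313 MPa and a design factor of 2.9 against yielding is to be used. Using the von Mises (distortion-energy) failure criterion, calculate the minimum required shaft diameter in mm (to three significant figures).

d = 58.3 mm

σ_allow = σ_y/n = 313/2.9 = 107.9 MPa.
For a solid shaft σ_b = 32M/(πd³) and τ = 16T/(πd³), so the von Mises stress is σ' = (16/πd³)·√(4M²+3T²).
√(4M²+3T²) = √(4×(2.030×10^6)² + 3×(621000)²) = 4.200×10^6 N·mm.
d³ = 16×4.200×10^6/(π×107.9) = 198200 mm³.
d = 58.30 mm.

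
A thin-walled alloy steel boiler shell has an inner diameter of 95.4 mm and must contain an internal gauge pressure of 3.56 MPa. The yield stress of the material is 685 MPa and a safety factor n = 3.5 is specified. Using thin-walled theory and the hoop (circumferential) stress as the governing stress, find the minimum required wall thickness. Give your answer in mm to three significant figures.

σ_allow = 685/3.5 = 195.7 MPa.
Hoop stress σ_h = pD/(2t), so t = pD/(2σ_allow) = 3.56×95.4/(2×195.7) = 0.8677 mm.

t = 0.868 mm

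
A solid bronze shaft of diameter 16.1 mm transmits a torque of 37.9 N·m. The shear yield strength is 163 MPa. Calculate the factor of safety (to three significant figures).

n = 3.52

τ = 16T/(πd³) = 16×37900/(π×16.1³) = 46.25 MPa.
n = τ_limit/τ = 163/46.25 = 3.524.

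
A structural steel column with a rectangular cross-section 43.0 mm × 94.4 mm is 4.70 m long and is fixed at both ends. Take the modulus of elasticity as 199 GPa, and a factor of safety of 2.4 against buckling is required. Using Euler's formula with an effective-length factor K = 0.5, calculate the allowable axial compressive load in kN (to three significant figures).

Buckling occurs about the weak axis: I_min = h·b³/12 = 94.4×43.0³/12 = 625500 mm⁴ (b = 43.0 mm is the smaller dimension).
Effective length L_e = KL = 0.5×4.70 m = 2350 mm.
Euler critical load P_cr = π²EI/L_e² = π²×199000×625500/2350² = 222400 N.
P_allow = P_cr/n = 222400/2.4 = 92680 N.

P_allow = 92.7 kN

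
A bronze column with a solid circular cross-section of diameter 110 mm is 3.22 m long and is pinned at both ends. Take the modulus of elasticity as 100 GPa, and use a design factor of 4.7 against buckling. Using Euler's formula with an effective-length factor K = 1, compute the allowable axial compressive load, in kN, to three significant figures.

P_allow = 146 kN

I = πd⁴/64 = π×110⁴/64 = 7.187×10^6 mm⁴.
Effective length L_e = KL = 1×3.22 m = 3220 mm.
Euler critical load P_cr = π²EI/L_e² = π²×100000×7.187×10^6/3220² = 684100 N.
P_allow = P_cr/n = 684100/4.7 = 145600 N.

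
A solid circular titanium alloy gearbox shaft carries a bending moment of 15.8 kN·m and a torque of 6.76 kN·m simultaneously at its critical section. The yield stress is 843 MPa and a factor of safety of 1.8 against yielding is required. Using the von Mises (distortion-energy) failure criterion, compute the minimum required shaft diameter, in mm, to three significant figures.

d = 71.6 mm

σ_allow = σ_y/n = 843/1.8 = 468.3 MPa.
For a solid shaft σ_b = 32M/(πd³) and τ = 16T/(πd³), so the von Mises stress is σ' = (16/πd³)·√(4M²+3T²).
√(4M²+3T²) = √(4×(1.580×10^7)² + 3×(6.760×10^6)²) = 3.370×10^7 N·mm.
d³ = 16×3.370×10^7/(π×468.3) = 366500 mm³.
d = 71.56 mm.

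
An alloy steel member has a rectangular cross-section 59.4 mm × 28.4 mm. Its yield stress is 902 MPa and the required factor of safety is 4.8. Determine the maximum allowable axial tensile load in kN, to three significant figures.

F_allow = 317 kN

σ_allow = 902/4.8 = 187.9 MPa.
A = 59.4×28.4 = 1687 mm².
F_allow = σ_allow × A = 187.9×1687 = 317000 N.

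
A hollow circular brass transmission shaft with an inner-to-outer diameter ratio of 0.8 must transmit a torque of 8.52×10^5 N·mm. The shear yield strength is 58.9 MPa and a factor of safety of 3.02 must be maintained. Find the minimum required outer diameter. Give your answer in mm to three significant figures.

d_o = 72.2 mm

τ_allow = 58.9/3.02 = 19.50 MPa.
For a hollow shaft τ = 16T/[πd_o³(1−k⁴)] with k = 0.8, so 1−k⁴ = 0.5904.
d_o³ = 16T/[π τ_allow (1−k⁴)] = 16×852000/(π×19.50×0.5904) = 376800 mm³.
d_o = 72.23 mm.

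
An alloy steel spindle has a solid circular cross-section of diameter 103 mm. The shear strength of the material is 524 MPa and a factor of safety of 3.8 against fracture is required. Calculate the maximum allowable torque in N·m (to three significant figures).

τ_allow = 524/3.8 = 137.9 MPa.
For a solid shaft T_allow = τ_allow·πd³/16; πd³/16 = π×103³/16 = 214600 mm³.
T_allow = 137.9×214600 = 2.959×10^7 N·mm = 29590 N·m.

T_allow = 29600 N·m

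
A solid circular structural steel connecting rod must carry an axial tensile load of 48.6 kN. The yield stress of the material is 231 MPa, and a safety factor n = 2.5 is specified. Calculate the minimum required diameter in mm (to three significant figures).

Allowable stress σ_allow = 231/2.5 = 92.40 MPa.
Required area A = F/σ_allow = 48600/92.40 = 526.0 mm².
A = πd²/4 → d = √(4A/π) = 25.88 mm.

d = 25.9 mm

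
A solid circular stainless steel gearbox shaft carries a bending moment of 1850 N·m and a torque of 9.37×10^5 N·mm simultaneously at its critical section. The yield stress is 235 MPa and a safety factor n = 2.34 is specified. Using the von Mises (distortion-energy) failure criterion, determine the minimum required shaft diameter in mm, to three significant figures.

σ_allow = σ_y/n = 235/2.34 = 100.4 MPa.
For a solid shaft σ_b = 32M/(πd³) and τ = 16T/(πd³), so the von Mises stress is σ' = (16/πd³)·√(4M²+3T²).
√(4M²+3T²) = √(4×(1.850×10^6)² + 3×(937000)²) = 4.040×10^6 N·mm.
d³ = 16×4.040×10^6/(π×100.4) = 204900 mm³.
d = 58.95 mm.

d = 59.0 mm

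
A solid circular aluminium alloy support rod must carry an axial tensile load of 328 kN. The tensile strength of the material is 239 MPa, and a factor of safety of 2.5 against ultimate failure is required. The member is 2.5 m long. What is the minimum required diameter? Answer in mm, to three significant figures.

Allowable stress σ_allow = 239/2.5 = 95.60 MPa.
Required area A = F/σ_allow = 328000/95.60 = 3431 mm².
A = πd²/4 → d = √(4A/π) = 66.09 mm.

d = 66.1 mm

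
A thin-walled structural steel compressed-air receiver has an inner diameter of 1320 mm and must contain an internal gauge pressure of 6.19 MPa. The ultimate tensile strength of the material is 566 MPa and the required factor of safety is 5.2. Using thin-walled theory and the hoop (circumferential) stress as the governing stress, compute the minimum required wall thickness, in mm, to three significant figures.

σ_allow = 566/5.2 = 108.8 MPa.
Hoop stress σ_h = pD/(2t), so t = pD/(2σ_allow) = 6.19×1320/(2×108.8) = 37.53 mm.

t = 37.5 mm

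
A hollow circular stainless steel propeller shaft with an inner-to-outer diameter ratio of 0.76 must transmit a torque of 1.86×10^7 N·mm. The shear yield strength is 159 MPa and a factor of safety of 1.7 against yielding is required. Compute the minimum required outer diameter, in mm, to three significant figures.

d_o = 115 mm

τ_allow = 159/1.7 = 93.53 MPa.
For a hollow shaft τ = 16T/[πd_o³(1−k⁴)] with k = 0.76, so 1−k⁴ = 0.6664.
d_o³ = 16T/[π τ_allow (1−k⁴)] = 16×1.8600×10^7/(π×93.53×0.6664) = 1.520×10^6 mm³.
d_o = 115.0 mm.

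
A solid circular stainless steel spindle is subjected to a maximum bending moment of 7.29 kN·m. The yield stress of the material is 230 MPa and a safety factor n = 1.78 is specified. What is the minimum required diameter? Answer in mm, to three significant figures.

d = 83.1 mm

σ_allow = 230/1.78 = 129.2 MPa.
For a solid circular section σ = 32M/(πd³), so d³ = 32M/(π σ_allow) = 32×7290000/(π×129.2) = 574700 mm³.
d = 83.14 mm.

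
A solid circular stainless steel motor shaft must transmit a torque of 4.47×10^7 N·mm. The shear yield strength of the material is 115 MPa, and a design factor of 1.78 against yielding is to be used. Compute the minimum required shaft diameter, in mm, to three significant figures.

d = 152 mm

Allowable shear stress τ_allow = 115/1.78 = 64.61 MPa.
For a solid shaft τ = 16T/(πd³), so d³ = 16T/(π τ_allow) = 16×4.4700×10^7/(π×64.61) = 3.524×10^6 mm³.
d = (3.524×10^6)^(1/3) = 152.2 mm.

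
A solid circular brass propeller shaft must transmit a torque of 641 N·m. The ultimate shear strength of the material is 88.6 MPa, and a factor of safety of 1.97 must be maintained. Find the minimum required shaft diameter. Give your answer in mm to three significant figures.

Allowable shear stress τ_allow = 88.6/1.97 = 44.97 MPa.
For a solid shaft τ = 16T/(πd³), so d³ = 16T/(π τ_allow) = 16×641000/(π×44.97) = 72590 mm³.
d = (72590)^(1/3) = 41.71 mm.

d = 41.7 mm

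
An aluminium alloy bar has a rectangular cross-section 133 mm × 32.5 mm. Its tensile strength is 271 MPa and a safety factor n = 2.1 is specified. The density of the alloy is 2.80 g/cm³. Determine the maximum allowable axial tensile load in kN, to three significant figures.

σ_allow = 271/2.1 = 129.0 MPa.
A = 133×32.5 = 4322 mm².
F_allow = σ_allow × A = 129.0×4322 = 557800 N.

F_allow = 558 kN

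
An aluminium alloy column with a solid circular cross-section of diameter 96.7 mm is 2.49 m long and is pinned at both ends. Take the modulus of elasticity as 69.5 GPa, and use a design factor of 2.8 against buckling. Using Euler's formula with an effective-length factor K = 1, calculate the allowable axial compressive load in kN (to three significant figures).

I = πd⁴/64 = π×96.7⁴/64 = 4.292×10^6 mm⁴.
Effective length L_e = KL = 1×2.49 m = 2490 mm.
Euler critical load P_cr = π²EI/L_e² = π²×69500×4.292×10^6/2490² = 474900 N.
P_allow = P_cr/n = 474900/2.8 = 169600 N.

P_allow = 170 kN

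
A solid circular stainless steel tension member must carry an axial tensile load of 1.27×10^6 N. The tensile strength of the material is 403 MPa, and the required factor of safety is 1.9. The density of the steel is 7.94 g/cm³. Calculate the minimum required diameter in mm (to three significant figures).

d = 87.3 mm

Allowable stress σ_allow = 403/1.9 = 212.1 MPa.
Required area A = F/σ_allow = 1270000/212.1 = 5988 mm².
A = πd²/4 → d = √(4A/π) = 87.31 mm.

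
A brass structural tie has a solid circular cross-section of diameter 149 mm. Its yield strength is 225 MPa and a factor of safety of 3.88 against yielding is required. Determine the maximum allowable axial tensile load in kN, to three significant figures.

σ_allow = 225/3.88 = 57.99 MPa.
A = πd²/4 = π×149²/4 = 17440 mm².
F_allow = σ_allow × A = 57.99×17440 = 1.011×10^6 N.

F_allow = 1010 kN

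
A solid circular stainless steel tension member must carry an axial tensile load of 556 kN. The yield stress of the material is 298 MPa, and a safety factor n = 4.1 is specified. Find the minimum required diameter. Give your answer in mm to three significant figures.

Allowable stress σ_allow = 298/4.1 = 72.68 MPa.
Required area A = F/σ_allow = 556000/72.68 = 7650 mm².
A = πd²/4 → d = √(4A/π) = 98.69 mm.

d = 98.7 mm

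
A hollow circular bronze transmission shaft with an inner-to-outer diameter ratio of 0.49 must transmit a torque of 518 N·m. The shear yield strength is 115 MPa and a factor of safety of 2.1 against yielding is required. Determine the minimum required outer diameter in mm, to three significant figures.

d_o = 37.1 mm

τ_allow = 115/2.1 = 54.76 MPa.
For a hollow shaft τ = 16T/[πd_o³(1−k⁴)] with k = 0.49, so 1−k⁴ = 0.9424.
d_o³ = 16T/[π τ_allow (1−k⁴)] = 16×518000/(π×54.76×0.9424) = 51120 mm³.
d_o = 37.11 mm.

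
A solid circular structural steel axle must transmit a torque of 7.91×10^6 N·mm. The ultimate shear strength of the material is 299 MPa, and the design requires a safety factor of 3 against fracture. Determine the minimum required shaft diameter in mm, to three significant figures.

Allowable shear stress τ_allow = 299/3 = 99.67 MPa.
For a solid shaft τ = 16T/(πd³), so d³ = 16T/(π τ_allow) = 16×7910000/(π×99.67) = 404200 mm³.
d = (404200)^(1/3) = 73.94 mm.

d = 73.9 mm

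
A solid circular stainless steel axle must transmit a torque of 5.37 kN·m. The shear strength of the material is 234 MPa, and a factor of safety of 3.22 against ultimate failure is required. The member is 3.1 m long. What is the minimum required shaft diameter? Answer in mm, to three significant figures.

d = 72.2 mm

Allowable shear stress τ_allow = 234/3.22 = 72.67 MPa.
For a solid shaft τ = 16T/(πd³), so d³ = 16T/(π τ_allow) = 16×5370000/(π×72.67) = 376300 mm³.
d = (376300)^(1/3) = 72.20 mm.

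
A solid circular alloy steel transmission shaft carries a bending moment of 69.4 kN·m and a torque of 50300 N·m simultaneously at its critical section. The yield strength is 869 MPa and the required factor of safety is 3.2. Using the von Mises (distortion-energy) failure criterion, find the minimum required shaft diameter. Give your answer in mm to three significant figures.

d = 145 mm

σ_allow = σ_y/n = 869/3.2 = 271.6 MPa.
For a solid shaft σ_b = 32M/(πd³) and τ = 16T/(πd³), so the von Mises stress is σ' = (16/πd³)·√(4M²+3T²).
√(4M²+3T²) = √(4×(6.940×10^7)² + 3×(5.030×10^7)²) = 1.639×10^8 N·mm.
d³ = 16×1.639×10^8/(π×271.6) = 3.073×10^6 mm³.
d = 145.4 mm.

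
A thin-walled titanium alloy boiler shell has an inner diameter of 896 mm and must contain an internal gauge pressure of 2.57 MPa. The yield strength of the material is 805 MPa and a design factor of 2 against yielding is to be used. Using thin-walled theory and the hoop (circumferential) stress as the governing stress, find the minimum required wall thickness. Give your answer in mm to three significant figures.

t = 2.86 mm

σ_allow = 805/2 = 402.5 MPa.
Hoop stress σ_h = pD/(2t), so t = pD/(2σ_allow) = 2.57×896/(2×402.5) = 2.861 mm.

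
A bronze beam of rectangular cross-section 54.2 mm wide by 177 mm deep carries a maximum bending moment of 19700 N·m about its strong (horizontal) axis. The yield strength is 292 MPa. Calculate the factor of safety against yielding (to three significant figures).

n = 4.19

Section modulus S = bh²/6 = 54.2×177²/6 = 283000 mm³.
σ = M/S = 1.9700×10^7/283000 = 69.61 MPa.
n = 292/69.61 = 4.195.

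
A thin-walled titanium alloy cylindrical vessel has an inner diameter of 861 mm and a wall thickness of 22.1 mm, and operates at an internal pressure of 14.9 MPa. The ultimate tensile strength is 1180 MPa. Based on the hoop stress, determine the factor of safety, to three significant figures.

n = 4.07

σ_h = pD/(2t) = 14.9×861/(2×22.1) = 290.2 MPa.
n = 1180/290.2 = 4.066.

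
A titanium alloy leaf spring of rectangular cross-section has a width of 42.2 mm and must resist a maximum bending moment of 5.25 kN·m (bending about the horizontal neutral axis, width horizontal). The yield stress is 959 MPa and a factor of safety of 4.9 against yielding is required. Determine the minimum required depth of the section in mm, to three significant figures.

h = 61.8 mm

σ_allow = 959/4.9 = 195.7 MPa.
For a rectangular section σ = 6M/(bh²), so h² = 6M/(b σ_allow) = 6×5250000/(42.2×195.7) = 3814 mm².
h = 61.76 mm.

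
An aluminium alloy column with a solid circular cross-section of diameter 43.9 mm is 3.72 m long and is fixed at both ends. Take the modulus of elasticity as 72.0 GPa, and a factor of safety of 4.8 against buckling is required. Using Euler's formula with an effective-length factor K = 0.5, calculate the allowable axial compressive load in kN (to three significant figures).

I = πd⁴/64 = π×43.9⁴/64 = 182300 mm⁴.
Effective length L_e = KL = 0.5×3.72 m = 1860 mm.
Euler critical load P_cr = π²EI/L_e² = π²×72000×182300/1860² = 37450 N.
P_allow = P_cr/n = 37450/4.8 = 7802 N.

P_allow = 7.80 kN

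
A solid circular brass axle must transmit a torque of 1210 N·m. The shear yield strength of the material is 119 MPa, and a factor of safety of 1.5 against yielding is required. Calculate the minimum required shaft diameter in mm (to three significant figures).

d = 42.7 mm

Allowable shear stress τ_allow = 119/1.5 = 79.33 MPa.
For a solid shaft τ = 16T/(πd³), so d³ = 16T/(π τ_allow) = 16×1210000/(π×79.33) = 77680 mm³.
d = (77680)^(1/3) = 42.67 mm.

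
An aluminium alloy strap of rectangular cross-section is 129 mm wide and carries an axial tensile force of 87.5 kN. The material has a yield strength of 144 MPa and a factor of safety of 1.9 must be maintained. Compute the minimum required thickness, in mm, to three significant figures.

σ_allow = 144/1.9 = 75.79 MPa.
Required area A = F/σ_allow = 87500/75.79 = 1155 mm².
t = A/w = 1155/129 = 8.950 mm.

t = 8.95 mm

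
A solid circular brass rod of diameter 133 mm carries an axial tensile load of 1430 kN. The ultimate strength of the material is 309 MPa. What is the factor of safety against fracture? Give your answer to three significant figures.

n = 3.00

A = πd²/4 = 13890 mm².
σ = F/A = 1430000/13890 = 102.9 MPa.
n = 309/102.9 = 3.002.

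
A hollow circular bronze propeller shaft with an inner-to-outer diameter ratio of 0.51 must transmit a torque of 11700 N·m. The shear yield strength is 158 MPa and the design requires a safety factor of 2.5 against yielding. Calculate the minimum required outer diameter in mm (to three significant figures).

τ_allow = 158/2.5 = 63.20 MPa.
For a hollow shaft τ = 16T/[πd_o³(1−k⁴)] with k = 0.51, so 1−k⁴ = 0.9323.
d_o³ = 16T/[π τ_allow (1−k⁴)] = 16×1.1700×10^7/(π×63.20×0.9323) = 1.011×10^6 mm³.
d_o = 100.4 mm.

d_o = 100 mm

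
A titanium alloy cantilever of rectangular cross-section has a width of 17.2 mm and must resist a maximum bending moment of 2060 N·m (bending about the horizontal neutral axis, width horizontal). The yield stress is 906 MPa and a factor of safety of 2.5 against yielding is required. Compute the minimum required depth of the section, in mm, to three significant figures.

σ_allow = 906/2.5 = 362.4 MPa.
For a rectangular section σ = 6M/(bh²), so h² = 6M/(b σ_allow) = 6×2060000/(17.2×362.4) = 1983 mm².
h = 44.53 mm.

h = 44.5 mm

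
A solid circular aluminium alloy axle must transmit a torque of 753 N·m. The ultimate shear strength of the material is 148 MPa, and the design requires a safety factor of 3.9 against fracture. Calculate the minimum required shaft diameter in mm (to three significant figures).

Allowable shear stress τ_allow = 148/3.9 = 37.95 MPa.
For a solid shaft τ = 16T/(πd³), so d³ = 16T/(π τ_allow) = 16×753000/(π×37.95) = 101100 mm³.
d = (101100)^(1/3) = 46.58 mm.

d = 46.6 mm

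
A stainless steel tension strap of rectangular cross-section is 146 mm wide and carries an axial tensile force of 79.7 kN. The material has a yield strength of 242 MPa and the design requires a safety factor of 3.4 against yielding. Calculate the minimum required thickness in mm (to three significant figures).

t = 7.67 mm

σ_allow = 242/3.4 = 71.18 MPa.
Required area A = F/σ_allow = 79700/71.18 = 1120 mm².
t = A/w = 1120/146 = 7.670 mm.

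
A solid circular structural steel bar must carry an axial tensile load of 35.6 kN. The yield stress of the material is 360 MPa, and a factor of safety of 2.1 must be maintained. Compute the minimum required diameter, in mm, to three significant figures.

Allowable stress σ_allow = 360/2.1 = 171.4 MPa.
Required area A = F/σ_allow = 35600/171.4 = 207.7 mm².
A = πd²/4 → d = √(4A/π) = 16.26 mm.

d = 16.3 mm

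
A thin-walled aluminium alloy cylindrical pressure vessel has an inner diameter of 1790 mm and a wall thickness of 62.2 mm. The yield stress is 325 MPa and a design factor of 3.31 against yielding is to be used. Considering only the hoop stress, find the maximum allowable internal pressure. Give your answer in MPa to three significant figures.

σ_allow = 325/3.31 = 98.19 MPa.
σ_h = pD/(2t) → p_allow = 2σ_allow t/D = 2×98.19×62.2/1790 = 6.824 MPa.

p_allow = 6.82 MPa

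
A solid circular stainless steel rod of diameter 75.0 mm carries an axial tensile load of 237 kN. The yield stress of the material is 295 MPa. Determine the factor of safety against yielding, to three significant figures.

A = πd²/4 = 4418 mm².
σ = F/A = 237000/4418 = 53.65 MPa.
n = 295/53.65 = 5.499.

n = 5.50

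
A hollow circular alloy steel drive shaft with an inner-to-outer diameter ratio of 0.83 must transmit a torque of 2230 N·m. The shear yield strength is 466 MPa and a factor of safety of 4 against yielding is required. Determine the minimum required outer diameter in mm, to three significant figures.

τ_allow = 466/4 = 116.5 MPa.
For a hollow shaft τ = 16T/[πd_o³(1−k⁴)] with k = 0.83, so 1−k⁴ = 0.5254.
d_o³ = 16T/[π τ_allow (1−k⁴)] = 16×2230000/(π×116.5×0.5254) = 185500 mm³.
d_o = 57.04 mm.

d_o = 57.0 mm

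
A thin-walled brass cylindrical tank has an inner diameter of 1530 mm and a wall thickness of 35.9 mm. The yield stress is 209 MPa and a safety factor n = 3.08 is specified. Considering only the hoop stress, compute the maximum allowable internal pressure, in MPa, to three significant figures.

σ_allow = 209/3.08 = 67.86 MPa.
σ_h = pD/(2t) → p_allow = 2σ_allow t/D = 2×67.86×35.9/1530 = 3.184 MPa.

p_allow = 3.18 MPa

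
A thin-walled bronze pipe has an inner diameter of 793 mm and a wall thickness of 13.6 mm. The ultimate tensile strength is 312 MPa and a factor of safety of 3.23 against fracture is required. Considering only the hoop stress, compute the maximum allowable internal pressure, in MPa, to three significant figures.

σ_allow = 312/3.23 = 96.59 MPa.
σ_h = pD/(2t) → p_allow = 2σ_allow t/D = 2×96.59×13.6/793 = 3.313 MPa.

p_allow = 3.31 MPa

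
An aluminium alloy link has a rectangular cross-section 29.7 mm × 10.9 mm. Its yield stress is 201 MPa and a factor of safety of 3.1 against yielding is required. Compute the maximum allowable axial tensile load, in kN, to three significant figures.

F_allow = 21.0 kN

σ_allow = 201/3.1 = 64.84 MPa.
A = 29.7×10.9 = 323.7 mm².
F_allow = σ_allow × A = 64.84×323.7 = 20990 N.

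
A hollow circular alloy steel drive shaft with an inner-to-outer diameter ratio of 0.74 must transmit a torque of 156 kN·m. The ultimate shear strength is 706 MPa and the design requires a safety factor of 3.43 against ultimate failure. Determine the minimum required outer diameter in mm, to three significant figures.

τ_allow = 706/3.43 = 205.8 MPa.
For a hollow shaft τ = 16T/[πd_o³(1−k⁴)] with k = 0.74, so 1−k⁴ = 0.7001.
d_o³ = 16T/[π τ_allow (1−k⁴)] = 16×1.5600×10^8/(π×205.8×0.7001) = 5.513×10^6 mm³.
d_o = 176.7 mm.

d_o = 177 mm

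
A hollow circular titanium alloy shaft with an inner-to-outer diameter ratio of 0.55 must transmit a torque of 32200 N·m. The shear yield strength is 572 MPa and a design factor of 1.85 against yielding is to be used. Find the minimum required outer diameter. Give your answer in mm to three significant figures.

d_o = 83.6 mm

τ_allow = 572/1.85 = 309.2 MPa.
For a hollow shaft τ = 16T/[πd_o³(1−k⁴)] with k = 0.55, so 1−k⁴ = 0.9085.
d_o³ = 16T/[π τ_allow (1−k⁴)] = 16×3.2200×10^7/(π×309.2×0.9085) = 583800 mm³.
d_o = 83.58 mm.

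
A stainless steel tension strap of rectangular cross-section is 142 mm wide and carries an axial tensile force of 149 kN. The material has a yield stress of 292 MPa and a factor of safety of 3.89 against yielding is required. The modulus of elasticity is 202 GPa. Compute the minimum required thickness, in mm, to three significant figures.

t = 14.0 mm

σ_allow = 292/3.89 = 75.06 MPa.
Required area A = F/σ_allow = 149000/75.06 = 1985 mm².
t = A/w = 1985/142 = 13.98 mm.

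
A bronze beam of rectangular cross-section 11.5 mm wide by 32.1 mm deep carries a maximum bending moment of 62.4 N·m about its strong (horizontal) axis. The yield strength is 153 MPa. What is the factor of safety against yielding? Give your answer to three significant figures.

Section modulus S = bh²/6 = 11.5×32.1²/6 = 1975 mm³.
σ = M/S = 62400/1975 = 31.60 MPa.
n = 153/31.60 = 4.842.

n = 4.84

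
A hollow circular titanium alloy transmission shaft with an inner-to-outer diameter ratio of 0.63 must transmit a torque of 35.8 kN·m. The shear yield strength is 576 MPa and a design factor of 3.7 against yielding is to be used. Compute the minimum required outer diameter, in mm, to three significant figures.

d_o = 112 mm

τ_allow = 576/3.7 = 155.7 MPa.
For a hollow shaft τ = 16T/[πd_o³(1−k⁴)] with k = 0.63, so 1−k⁴ = 0.8425.
d_o³ = 16T/[π τ_allow (1−k⁴)] = 16×3.5800×10^7/(π×155.7×0.8425) = 1.390×10^6 mm³.
d_o = 111.6 mm.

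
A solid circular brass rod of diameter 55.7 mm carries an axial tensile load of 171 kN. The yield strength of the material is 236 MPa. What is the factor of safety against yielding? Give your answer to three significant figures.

n = 3.36

A = πd²/4 = 2437 mm².
σ = F/A = 171000/2437 = 70.18 MPa.
n = 236/70.18 = 3.363.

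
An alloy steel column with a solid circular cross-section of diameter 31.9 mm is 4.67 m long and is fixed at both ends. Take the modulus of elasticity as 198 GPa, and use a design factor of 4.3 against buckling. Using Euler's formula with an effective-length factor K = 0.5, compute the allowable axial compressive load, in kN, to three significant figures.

I = πd⁴/64 = π×31.9⁴/64 = 50830 mm⁴.
Effective length L_e = KL = 0.5×4.67 m = 2335 mm.
Euler critical load P_cr = π²EI/L_e² = π²×198000×50830/2335² = 18220 N.
P_allow = P_cr/n = 18220/4.3 = 4237 N.

P_allow = 4.24 kN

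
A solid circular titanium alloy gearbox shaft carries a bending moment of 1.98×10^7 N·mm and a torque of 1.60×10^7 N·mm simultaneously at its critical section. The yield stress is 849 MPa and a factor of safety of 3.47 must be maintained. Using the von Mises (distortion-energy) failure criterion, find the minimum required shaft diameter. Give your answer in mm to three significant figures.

σ_allow = σ_y/n = 849/3.47 = 244.7 MPa.
For a solid shaft σ_b = 32M/(πd³) and τ = 16T/(πd³), so the von Mises stress is σ' = (16/πd³)·√(4M²+3T²).
√(4M²+3T²) = √(4×(1.980×10^7)² + 3×(1.600×10^7)²) = 4.833×10^7 N·mm.
d³ = 16×4.833×10^7/(π×244.7) = 1.006×10^6 mm³.
d = 100.2 mm.

d = 100 mm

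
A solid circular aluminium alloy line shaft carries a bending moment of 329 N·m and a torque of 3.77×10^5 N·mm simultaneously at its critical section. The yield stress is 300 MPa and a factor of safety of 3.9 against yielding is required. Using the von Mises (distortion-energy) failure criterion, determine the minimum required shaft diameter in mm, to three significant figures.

σ_allow = σ_y/n = 300/3.9 = 76.92 MPa.
For a solid shaft σ_b = 32M/(πd³) and τ = 16T/(πd³), so the von Mises stress is σ' = (16/πd³)·√(4M²+3T²).
√(4M²+3T²) = √(4×(329000)² + 3×(377000)²) = 927000 N·mm.
d³ = 16×927000/(π×76.92) = 61380 mm³.
d = 39.45 mm.

d = 39.4 mm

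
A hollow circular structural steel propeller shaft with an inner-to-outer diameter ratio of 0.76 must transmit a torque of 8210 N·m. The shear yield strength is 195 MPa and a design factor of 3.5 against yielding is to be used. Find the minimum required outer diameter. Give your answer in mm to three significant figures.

τ_allow = 195/3.5 = 55.71 MPa.
For a hollow shaft τ = 16T/[πd_o³(1−k⁴)] with k = 0.76, so 1−k⁴ = 0.6664.
d_o³ = 16T/[π τ_allow (1−k⁴)] = 16×8210000/(π×55.71×0.6664) = 1.126×10^6 mm³.
d_o = 104.0 mm.

d_o = 104 mm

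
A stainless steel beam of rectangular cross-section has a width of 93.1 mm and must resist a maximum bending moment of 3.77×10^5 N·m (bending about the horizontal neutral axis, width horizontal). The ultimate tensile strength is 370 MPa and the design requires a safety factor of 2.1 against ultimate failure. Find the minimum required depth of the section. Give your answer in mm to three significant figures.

σ_allow = 370/2.1 = 176.2 MPa.
For a rectangular section σ = 6M/(bh²), so h² = 6M/(b σ_allow) = 6×3.7700×10^8/(93.1×176.2) = 137900 mm².
h = 371.3 mm.

h = 371 mm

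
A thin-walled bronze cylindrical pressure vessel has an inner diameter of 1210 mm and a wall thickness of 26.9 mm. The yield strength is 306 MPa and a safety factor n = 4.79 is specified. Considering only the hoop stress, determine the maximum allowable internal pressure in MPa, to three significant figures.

σ_allow = 306/4.79 = 63.88 MPa.
σ_h = pD/(2t) → p_allow = 2σ_allow t/D = 2×63.88×26.9/1210 = 2.840 MPa.

p_allow = 2.84 MPa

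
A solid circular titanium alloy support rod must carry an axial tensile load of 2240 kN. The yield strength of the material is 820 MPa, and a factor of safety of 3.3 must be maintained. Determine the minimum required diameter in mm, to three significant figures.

Allowable stress σ_allow = 820/3.3 = 248.5 MPa.
Required area A = F/σ_allow = 2240000/248.5 = 9015 mm².
A = πd²/4 → d = √(4A/π) = 107.1 mm.

d = 107 mm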